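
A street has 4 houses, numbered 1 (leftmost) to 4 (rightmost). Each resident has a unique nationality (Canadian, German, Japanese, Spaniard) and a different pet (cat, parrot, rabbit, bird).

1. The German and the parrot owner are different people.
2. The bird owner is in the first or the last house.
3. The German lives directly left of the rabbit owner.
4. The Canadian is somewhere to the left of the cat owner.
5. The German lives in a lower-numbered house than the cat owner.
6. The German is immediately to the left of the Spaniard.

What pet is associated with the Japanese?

The bird owner is narrowed to house 1 or 4; consider each.
Placing it in house 4 leads to a contradiction, so it's in house 1.
The Canadian is narrowed to house 1 or 2 or 3; consider each.
Placing it in house 1 and house 2 leads to a contradiction, so it's in house 3.
From clue 4, the cat owner must be in house 4.
The German is in house 1 (clue 6).
Clue 6 places the Spaniard in house 2.
House 4's nationality must be Japanese (nothing else left).
Clue 3: the rabbit owner is in house 2.
So house 3 gets parrot for pet.
So: house 1 = German/bird, house 2 = Spaniard/rabbit, house 3 = Canadian/parrot, house 4 = Japanese/cat.

cat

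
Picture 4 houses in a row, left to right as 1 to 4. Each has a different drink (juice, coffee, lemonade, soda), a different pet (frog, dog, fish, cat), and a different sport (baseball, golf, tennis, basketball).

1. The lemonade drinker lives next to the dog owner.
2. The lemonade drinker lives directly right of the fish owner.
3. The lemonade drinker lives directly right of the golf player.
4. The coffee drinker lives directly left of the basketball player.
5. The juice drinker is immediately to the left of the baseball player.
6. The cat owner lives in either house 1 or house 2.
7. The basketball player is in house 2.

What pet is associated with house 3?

dog

Clue 7 places the basketball player in house 2.
The coffee drinker is in house 1 (clue 4).
The only pet still possible for house 4 is frog.
That leaves cat as the pet for house 2.
The juice drinker is narrowed to house 2 or 3; consider each.
Placing it in house 2 leads to a contradiction, so it's in house 3.
Clue 5 places the baseball player in house 4.
The lemonade drinker is narrowed to house 2 or 4; consider each.
Placing it in house 4 leads to a contradiction, so it's in house 2.
The fish owner is in house 1 (clue 2).
Clue 3 places the golf player in house 1.
House 4's drink must be soda (nothing else left).
The only pet still possible for house 3 is dog.
House 3's sport must be tennis (nothing else left).
So: house 1 = coffee/fish/golf, house 2 = lemonade/cat/basketball, house 3 = juice/dog/tennis, house 4 = soda/frog/baseball.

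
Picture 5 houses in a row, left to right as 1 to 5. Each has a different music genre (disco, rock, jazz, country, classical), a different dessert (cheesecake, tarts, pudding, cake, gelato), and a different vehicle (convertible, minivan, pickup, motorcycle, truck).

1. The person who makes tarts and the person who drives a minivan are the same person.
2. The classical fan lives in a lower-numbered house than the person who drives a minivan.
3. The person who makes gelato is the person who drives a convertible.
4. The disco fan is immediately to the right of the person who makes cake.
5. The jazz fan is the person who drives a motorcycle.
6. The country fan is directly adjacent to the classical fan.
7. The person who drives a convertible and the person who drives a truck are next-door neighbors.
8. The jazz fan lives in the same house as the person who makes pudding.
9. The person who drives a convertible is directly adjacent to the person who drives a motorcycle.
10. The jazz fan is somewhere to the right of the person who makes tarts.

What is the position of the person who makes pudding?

5

The classical fan is narrowed to house 1 or 2 or 3; consider each.
Placing it in house 2 and house 3 leads to a contradiction, so it's in house 1.
Clue 6 places the country fan in house 2.
That leaves cheesecake as the dessert for house 1.
The disco fan is narrowed to house 3 or 4 or 5; consider each.
Placing it in house 3 and house 5 leads to a contradiction, so it's in house 4.
By clue 4, the person who makes cake is in house 3.
Clue 8 places the jazz fan in house 5.
Clue 8 places the person who makes pudding in house 5.
House 3 music genre: only rock fits.
Clue 5: the person who drives a motorcycle is in house 5.
Clue 9: the person who drives a convertible is in house 4.
So house 2 gets minivan for vehicle.
Clue 1: the person who makes tarts is in house 2.
The person who makes gelato is in house 4 (clue 3).
The person who drives a truck is in house 3 (clue 7).
That leaves pickup as the vehicle for house 1.
So: house 1 = classical/cheesecake/pickup, house 2 = country/tarts/minivan, house 3 = rock/cake/truck, house 4 = disco/gelato/convertible, house 5 = jazz/pudding/motorcycle.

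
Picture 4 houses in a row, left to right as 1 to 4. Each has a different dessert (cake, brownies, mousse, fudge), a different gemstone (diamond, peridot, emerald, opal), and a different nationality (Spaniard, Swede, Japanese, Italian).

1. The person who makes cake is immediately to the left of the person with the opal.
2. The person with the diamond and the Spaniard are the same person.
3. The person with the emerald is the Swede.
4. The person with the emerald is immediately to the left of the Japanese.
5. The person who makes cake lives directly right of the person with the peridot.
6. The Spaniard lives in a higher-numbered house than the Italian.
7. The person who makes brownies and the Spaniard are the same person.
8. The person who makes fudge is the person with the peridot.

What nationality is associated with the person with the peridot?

Italian

The person who makes cake is narrowed to house 2 or 3; consider each.
Placing it in house 3 leads to a contradiction, so it's in house 2.
Clue 1: the person with the opal is in house 3.
Clue 5: the person with the peridot is in house 1.
The person who makes fudge is in house 1 (clue 8).
House 4's gemstone must be diamond (nothing else left).
Clue 2: the Spaniard is in house 4.
From clue 3, the Swede must be in house 2.
Clue 4: the Japanese is in house 3.
From clue 7, the person who makes brownies must be in house 4.
House 3's dessert must be mousse (nothing else left).
So house 2 gets emerald for gemstone.
That leaves Italian as the nationality for house 1.
So: house 1 = fudge/peridot/Italian, house 2 = cake/emerald/Swede, house 3 = mousse/opal/Japanese, house 4 = brownies/diamond/Spaniard.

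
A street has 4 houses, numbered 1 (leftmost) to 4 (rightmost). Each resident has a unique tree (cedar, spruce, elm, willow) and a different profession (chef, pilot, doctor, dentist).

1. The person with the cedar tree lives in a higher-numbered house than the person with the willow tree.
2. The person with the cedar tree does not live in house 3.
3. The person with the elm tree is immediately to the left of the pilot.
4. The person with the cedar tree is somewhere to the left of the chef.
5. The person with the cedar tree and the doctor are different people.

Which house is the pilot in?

From clue 4, the person with the cedar tree must be in house 2.
House 4 tree: only spruce fits.
From clue 1, the person with the willow tree must be in house 1.
House 3 tree: only elm fits.
From clue 3, the pilot must be in house 4.
So house 2 gets dentist for profession.
That leaves doctor as the profession for house 1.
The only profession still possible for house 3 is chef.
So: house 1 = willow/doctor, house 2 = cedar/dentist, house 3 = elm/chef, house 4 = spruce/pilot.

4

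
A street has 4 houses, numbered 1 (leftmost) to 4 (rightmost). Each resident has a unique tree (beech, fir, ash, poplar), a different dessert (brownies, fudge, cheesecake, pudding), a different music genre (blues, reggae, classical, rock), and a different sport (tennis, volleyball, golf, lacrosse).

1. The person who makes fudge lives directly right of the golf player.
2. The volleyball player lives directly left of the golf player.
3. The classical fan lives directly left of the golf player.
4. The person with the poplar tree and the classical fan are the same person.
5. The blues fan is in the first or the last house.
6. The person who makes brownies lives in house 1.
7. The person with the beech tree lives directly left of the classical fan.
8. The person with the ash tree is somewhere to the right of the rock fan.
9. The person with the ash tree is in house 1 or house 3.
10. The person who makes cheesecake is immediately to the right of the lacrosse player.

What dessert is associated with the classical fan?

Clue 6 places the person who makes brownies in house 1.
By clue 7, the person with the beech tree is in house 1.
By clue 7, the classical fan is in house 2.
Clue 9: the person with the ash tree is in house 3.
So house 2 gets poplar for tree.
House 4 tree: only fir fits.
That leaves tennis as the sport for house 4.
Clue 3 places the golf player in house 3.
By clue 8, the rock fan is in house 1.
House 3 music genre: only reggae fits.
That leaves blues as the music genre for house 4.
From clue 1, the person who makes fudge must be in house 4.
From clue 2, the volleyball player must be in house 2.
House 1's sport must be lacrosse (nothing else left).
By clue 10, the person who makes cheesecake is in house 2.
That leaves pudding as the dessert for house 3.
So: house 1 = beech/brownies/rock/lacrosse, house 2 = poplar/cheesecake/classical/volleyball, house 3 = ash/pudding/reggae/golf, house 4 = fir/fudge/blues/tennis.

cheesecake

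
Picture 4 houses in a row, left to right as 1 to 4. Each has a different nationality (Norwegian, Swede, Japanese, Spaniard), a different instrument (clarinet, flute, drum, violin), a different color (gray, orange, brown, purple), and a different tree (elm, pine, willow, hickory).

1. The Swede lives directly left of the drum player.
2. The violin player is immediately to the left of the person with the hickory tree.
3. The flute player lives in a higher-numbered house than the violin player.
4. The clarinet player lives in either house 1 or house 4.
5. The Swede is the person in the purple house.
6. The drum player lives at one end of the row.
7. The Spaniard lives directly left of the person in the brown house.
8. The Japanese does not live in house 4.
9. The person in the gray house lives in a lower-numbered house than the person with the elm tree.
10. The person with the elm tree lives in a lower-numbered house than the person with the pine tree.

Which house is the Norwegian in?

Clue 6: the drum player is in house 4.
The only nationality still possible for house 4 is Norwegian.
That leaves willow as the tree for house 1.
Clue 1 places the Swede in house 3.
From clue 5, the person in the purple house must be in house 3.
So house 1 gets clarinet for instrument.
So house 2 gets violin for instrument.
House 3's instrument must be flute (nothing else left).
From clue 2, the person with the hickory tree must be in house 3.
By clue 7, the Spaniard is in house 1.
The person in the brown house is in house 2 (clue 7).
House 2 nationality: only Japanese fits.
The only color still possible for house 4 is orange.
House 2 tree: only elm fits.
House 4's tree must be pine (nothing else left).
So house 1 gets gray for color.
So: house 1 = Spaniard/clarinet/gray/willow, house 2 = Japanese/violin/brown/elm, house 3 = Swede/flute/purple/hickory, house 4 = Norwegian/drum/orange/pine.

4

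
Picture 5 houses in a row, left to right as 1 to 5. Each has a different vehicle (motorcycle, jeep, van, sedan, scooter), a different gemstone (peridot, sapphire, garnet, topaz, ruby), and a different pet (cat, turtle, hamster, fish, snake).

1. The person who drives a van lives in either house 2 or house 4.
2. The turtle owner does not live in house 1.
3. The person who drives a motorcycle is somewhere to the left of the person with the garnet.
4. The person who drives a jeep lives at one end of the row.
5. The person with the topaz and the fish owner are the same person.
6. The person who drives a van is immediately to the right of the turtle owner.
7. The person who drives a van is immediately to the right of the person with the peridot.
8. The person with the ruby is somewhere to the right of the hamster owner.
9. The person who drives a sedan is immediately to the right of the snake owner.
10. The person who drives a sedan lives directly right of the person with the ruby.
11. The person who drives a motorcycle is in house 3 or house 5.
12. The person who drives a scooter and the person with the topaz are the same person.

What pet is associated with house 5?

cat

Clue 6: the person who drives a van is in house 4.
Clue 6: the turtle owner is in house 3.
By clue 7, the person with the peridot is in house 3.
By clue 11, the person who drives a motorcycle is in house 3.
House 2's vehicle must be scooter (nothing else left).
The only vehicle still possible for house 5 is sedan.
From clue 9, the snake owner must be in house 4.
By clue 10, the person with the ruby is in house 4.
From clue 12, the person with the topaz must be in house 2.
House 1 vehicle: only jeep fits.
So house 1 gets sapphire for gemstone.
House 5's gemstone must be garnet (nothing else left).
By clue 5, the fish owner is in house 2.
House 5 pet: only cat fits.
House 1 pet: only hamster fits.
So: house 1 = jeep/sapphire/hamster, house 2 = scooter/topaz/fish, house 3 = motorcycle/peridot/turtle, house 4 = van/ruby/snake, house 5 = sedan/garnet/cat.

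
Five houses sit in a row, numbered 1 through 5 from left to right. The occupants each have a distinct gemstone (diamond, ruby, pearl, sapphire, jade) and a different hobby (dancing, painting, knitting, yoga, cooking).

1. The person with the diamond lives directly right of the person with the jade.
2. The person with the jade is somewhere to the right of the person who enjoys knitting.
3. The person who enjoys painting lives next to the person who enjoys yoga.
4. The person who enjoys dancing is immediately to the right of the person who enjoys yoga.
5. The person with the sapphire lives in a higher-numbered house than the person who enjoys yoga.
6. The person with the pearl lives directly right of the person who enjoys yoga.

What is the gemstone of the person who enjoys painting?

jade

House 1 gemstone: only ruby fits.
The person with the diamond is narrowed to house 3 or 4 or 5; consider each.
Placing it in house 4 and house 5 leads to a contradiction, so it's in house 3.
By clue 1, the person with the jade is in house 2.
The person who enjoys knitting is in house 1 (clue 2).
The person with the pearl is narrowed to house 4 or 5; consider each.
Placing it in house 5 leads to a contradiction, so it's in house 4.
By clue 6, the person who enjoys yoga is in house 3.
So house 5 gets sapphire for gemstone.
Clue 4 places the person who enjoys dancing in house 4.
House 2 hobby: only painting fits.
So house 5 gets cooking for hobby.
So: house 1 = ruby/knitting, house 2 = jade/painting, house 3 = diamond/yoga, house 4 = pearl/dancing, house 5 = sapphire/cooking.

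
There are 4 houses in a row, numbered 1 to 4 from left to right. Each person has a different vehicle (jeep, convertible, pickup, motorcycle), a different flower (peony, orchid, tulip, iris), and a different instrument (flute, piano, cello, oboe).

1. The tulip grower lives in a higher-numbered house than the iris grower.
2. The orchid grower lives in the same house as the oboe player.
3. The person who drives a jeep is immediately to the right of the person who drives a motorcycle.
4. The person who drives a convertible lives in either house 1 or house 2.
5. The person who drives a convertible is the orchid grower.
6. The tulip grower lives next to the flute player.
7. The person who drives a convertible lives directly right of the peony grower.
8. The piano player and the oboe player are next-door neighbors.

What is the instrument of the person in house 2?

Clue 7 places the person who drives a convertible in house 2.
The peony grower is in house 1 (clue 7).
That leaves orchid as the flower for house 2.
The only flower still possible for house 3 is iris.
The only flower still possible for house 4 is tulip.
Clue 2: the oboe player is in house 2.
From clue 3, the person who drives a jeep must be in house 4.
Clue 3 places the person who drives a motorcycle in house 3.
Clue 6 places the flute player in house 3.
House 1 vehicle: only pickup fits.
So house 1 gets piano for instrument.
House 4 instrument: only cello fits.
So: house 1 = pickup/peony/piano, house 2 = convertible/orchid/oboe, house 3 = motorcycle/iris/flute, house 4 = jeep/tulip/cello.

oboe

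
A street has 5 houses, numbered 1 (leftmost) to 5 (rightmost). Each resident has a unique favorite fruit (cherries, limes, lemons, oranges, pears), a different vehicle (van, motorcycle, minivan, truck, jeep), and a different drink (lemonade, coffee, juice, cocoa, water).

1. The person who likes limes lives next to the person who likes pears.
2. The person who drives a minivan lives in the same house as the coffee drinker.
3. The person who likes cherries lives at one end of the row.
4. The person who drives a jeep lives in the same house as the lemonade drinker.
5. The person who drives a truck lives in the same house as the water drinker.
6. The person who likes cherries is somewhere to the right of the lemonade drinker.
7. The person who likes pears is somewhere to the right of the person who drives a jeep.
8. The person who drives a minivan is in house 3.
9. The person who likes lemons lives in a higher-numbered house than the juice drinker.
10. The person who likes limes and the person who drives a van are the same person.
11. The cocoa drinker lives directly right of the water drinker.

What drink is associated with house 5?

cocoa

Clue 6: the person who likes cherries is in house 5.
Clue 8: the person who drives a minivan is in house 3.
From clue 2, the coffee drinker must be in house 3.
So house 5 gets motorcycle for vehicle.
So house 5 gets cocoa for drink.
By clue 11, the water drinker is in house 4.
Clue 5: the person who drives a truck is in house 4.
The person who likes limes is narrowed to house 1 or 2; consider each.
Placing it in house 1 leads to a contradiction, so it's in house 2.
The person who likes pears is in house 3 (clue 1).
From clue 10, the person who drives a van must be in house 2.
House 1 favorite fruit: only oranges fits.
House 4 favorite fruit: only lemons fits.
House 1's vehicle must be jeep (nothing else left).
Clue 4: the lemonade drinker is in house 1.
So house 2 gets juice for drink.
So: house 1 = oranges/jeep/lemonade, house 2 = limes/van/juice, house 3 = pears/minivan/coffee, house 4 = lemons/truck/water, house 5 = cherries/motorcycle/cocoa.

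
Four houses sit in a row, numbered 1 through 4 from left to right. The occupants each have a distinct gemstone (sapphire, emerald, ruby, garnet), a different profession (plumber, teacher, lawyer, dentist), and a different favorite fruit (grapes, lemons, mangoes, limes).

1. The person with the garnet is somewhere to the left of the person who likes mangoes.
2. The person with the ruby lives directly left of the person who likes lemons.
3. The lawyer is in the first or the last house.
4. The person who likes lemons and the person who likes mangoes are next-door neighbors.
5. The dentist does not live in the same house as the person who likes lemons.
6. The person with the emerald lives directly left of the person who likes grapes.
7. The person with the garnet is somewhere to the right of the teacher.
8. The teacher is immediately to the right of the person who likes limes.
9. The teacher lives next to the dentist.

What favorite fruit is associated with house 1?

Clue 8 places the teacher in house 2.
Clue 8 places the person who likes limes in house 1.
House 4 gemstone: only sapphire fits.
From clue 7, the person with the garnet must be in house 3.
From clue 1, the person who likes mangoes must be in house 4.
By clue 4, the person who likes lemons is in house 3.
From clue 5, the dentist must be in house 1.
So house 3 gets plumber for profession.
So house 4 gets lawyer for profession.
House 2's favorite fruit must be grapes (nothing else left).
By clue 2, the person with the ruby is in house 2.
Clue 6: the person with the emerald is in house 1.
So: house 1 = emerald/dentist/limes, house 2 = ruby/teacher/grapes, house 3 = garnet/plumber/lemons, house 4 = sapphire/lawyer/mangoes.

limes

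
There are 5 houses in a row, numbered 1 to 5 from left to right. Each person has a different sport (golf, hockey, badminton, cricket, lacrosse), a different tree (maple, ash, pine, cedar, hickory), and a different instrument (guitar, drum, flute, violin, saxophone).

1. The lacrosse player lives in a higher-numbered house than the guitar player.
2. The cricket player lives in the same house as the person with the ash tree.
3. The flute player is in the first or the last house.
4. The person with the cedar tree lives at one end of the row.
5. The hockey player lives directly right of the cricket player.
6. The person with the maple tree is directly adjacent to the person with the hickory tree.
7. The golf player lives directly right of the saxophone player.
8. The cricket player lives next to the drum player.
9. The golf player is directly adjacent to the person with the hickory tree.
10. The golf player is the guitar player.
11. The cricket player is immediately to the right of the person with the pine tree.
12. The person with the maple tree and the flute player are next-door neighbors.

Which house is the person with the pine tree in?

1

The only sport still possible for house 1 is badminton.
The golf player is narrowed to house 2 or 4; consider each.
Placing it in house 2 leads to a contradiction, so it's in house 4.
Clue 7 places the saxophone player in house 3.
Clue 10: the guitar player is in house 4.
So house 2 gets cricket for sport.
Clue 1 places the lacrosse player in house 5.
Clue 2 places the person with the ash tree in house 2.
Clue 5 places the hockey player in house 3.
Clue 8 places the drum player in house 1.
Clue 11: the person with the pine tree is in house 1.
House 3 tree: only hickory fits.
The only tree still possible for house 4 is maple.
So house 5 gets cedar for tree.
So house 2 gets violin for instrument.
The only instrument still possible for house 5 is flute.
So: house 1 = badminton/pine/drum, house 2 = cricket/ash/violin, house 3 = hockey/hickory/saxophone, house 4 = golf/maple/guitar, house 5 = lacrosse/cedar/flute.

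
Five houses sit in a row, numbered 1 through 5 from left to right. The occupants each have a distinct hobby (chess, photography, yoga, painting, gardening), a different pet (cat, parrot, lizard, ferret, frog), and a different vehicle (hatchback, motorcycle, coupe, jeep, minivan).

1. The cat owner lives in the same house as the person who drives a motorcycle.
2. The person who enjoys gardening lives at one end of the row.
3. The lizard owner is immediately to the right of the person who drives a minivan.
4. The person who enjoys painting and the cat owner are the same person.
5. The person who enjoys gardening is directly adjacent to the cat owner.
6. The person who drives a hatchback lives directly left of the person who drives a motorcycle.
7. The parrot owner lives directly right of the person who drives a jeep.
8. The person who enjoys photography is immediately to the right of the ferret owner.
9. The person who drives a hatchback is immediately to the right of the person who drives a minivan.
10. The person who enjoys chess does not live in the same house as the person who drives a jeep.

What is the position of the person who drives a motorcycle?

The person who drives a hatchback is in house 3 (clue 6).
From clue 6, the person who drives a motorcycle must be in house 4.
By clue 9, the person who drives a minivan is in house 2.
That leaves coupe as the vehicle for house 5.
The cat owner is in house 4 (clue 1).
By clue 3, the lizard owner is in house 3.
Clue 4: the person who enjoys painting is in house 4.
Clue 5 places the person who enjoys gardening in house 5.
The parrot owner is in house 2 (clue 7).
The only hobby still possible for house 1 is yoga.
House 1's pet must be ferret (nothing else left).
The only pet still possible for house 5 is frog.
House 1's vehicle must be jeep (nothing else left).
From clue 8, the person who enjoys photography must be in house 2.
That leaves chess as the hobby for house 3.
So: house 1 = yoga/ferret/jeep, house 2 = photography/parrot/minivan, house 3 = chess/lizard/hatchback, house 4 = painting/cat/motorcycle, house 5 = gardening/frog/coupe.

4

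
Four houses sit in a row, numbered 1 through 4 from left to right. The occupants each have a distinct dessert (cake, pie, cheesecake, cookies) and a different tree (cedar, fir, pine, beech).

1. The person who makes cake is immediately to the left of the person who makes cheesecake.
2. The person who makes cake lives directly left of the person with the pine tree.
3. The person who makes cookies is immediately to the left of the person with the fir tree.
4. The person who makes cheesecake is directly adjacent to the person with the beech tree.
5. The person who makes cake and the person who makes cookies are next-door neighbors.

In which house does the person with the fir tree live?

2

The person who makes cake is narrowed to house 1 or 2 or 3; consider each.
Placing it in house 1 and house 3 leads to a contradiction, so it's in house 2.
By clue 1, the person who makes cheesecake is in house 3.
Clue 2: the person with the pine tree is in house 3.
That leaves cookies as the dessert for house 1.
House 4's dessert must be pie (nothing else left).
House 1 tree: only cedar fits.
From clue 3, the person with the fir tree must be in house 2.
The only tree still possible for house 4 is beech.
So: house 1 = cookies/cedar, house 2 = cake/fir, house 3 = cheesecake/pine, house 4 = pie/beech.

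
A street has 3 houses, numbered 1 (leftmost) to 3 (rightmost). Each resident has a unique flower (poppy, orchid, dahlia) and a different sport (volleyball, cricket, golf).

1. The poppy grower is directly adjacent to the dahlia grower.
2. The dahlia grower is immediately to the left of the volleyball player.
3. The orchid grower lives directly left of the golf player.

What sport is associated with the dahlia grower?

So house 3 gets poppy for flower.
That leaves cricket as the sport for house 1.
The dahlia grower is in house 2 (clue 1).
Clue 2: the volleyball player is in house 3.
That leaves orchid as the flower for house 1.
House 2's sport must be golf (nothing else left).
So: house 1 = orchid/cricket, house 2 = dahlia/golf, house 3 = poppy/volleyball.

golf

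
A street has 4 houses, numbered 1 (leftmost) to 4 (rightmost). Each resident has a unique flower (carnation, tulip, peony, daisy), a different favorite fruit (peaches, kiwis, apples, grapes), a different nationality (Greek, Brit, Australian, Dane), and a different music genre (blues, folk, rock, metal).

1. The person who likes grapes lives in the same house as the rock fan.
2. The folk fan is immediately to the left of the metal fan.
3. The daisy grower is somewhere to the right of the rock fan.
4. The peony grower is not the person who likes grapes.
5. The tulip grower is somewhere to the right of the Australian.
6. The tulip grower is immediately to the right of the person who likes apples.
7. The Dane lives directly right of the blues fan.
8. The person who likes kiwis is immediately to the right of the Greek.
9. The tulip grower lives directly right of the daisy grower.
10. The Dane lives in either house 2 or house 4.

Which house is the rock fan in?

The only music genre still possible for house 4 is metal.
By clue 2, the folk fan is in house 3.
So house 2 gets rock for music genre.
From clue 1, the person who likes grapes must be in house 2.
Clue 3 places the daisy grower in house 3.
By clue 7, the Dane is in house 2.
Clue 9: the tulip grower is in house 4.
So house 2 gets carnation for flower.
That leaves peaches as the favorite fruit for house 1.
So house 4 gets kiwis for favorite fruit.
The only nationality still possible for house 4 is Brit.
House 1's music genre must be blues (nothing else left).
Clue 8 places the Greek in house 3.
That leaves peony as the flower for house 1.
The only favorite fruit still possible for house 3 is apples.
The only nationality still possible for house 1 is Australian.
So: house 1 = peony/peaches/Australian/blues, house 2 = carnation/grapes/Dane/rock, house 3 = daisy/apples/Greek/folk, house 4 = tulip/kiwis/Brit/metal.

2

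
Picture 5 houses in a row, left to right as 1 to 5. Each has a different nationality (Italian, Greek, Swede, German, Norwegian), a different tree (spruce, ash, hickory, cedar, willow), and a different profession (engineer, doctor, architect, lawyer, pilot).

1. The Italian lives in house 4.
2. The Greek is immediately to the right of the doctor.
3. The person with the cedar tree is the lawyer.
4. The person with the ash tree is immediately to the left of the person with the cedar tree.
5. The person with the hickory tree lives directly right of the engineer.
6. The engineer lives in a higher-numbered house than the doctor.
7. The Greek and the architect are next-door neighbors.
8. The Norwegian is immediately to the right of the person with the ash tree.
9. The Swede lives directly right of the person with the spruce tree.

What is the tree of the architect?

The Italian is in house 4 (clue 1).
That leaves German as the nationality for house 1.
The Greek is narrowed to house 2 or 3; consider each.
Placing it in house 3 leads to a contradiction, so it's in house 2.
Clue 2 places the doctor in house 1.
So house 3 gets architect for profession.
Clue 8 places the Norwegian in house 5.
Clue 8 places the person with the ash tree in house 4.
So house 3 gets Swede for nationality.
House 1's tree must be willow (nothing else left).
House 3 tree: only hickory fits.
That leaves cedar as the tree for house 5.
From clue 3, the lawyer must be in house 5.
Clue 5: the engineer is in house 2.
So house 2 gets spruce for tree.
The only profession still possible for house 4 is pilot.
So: house 1 = German/willow/doctor, house 2 = Greek/spruce/engineer, house 3 = Swede/hickory/architect, house 4 = Italian/ash/pilot, house 5 = Norwegian/cedar/lawyer.

hickory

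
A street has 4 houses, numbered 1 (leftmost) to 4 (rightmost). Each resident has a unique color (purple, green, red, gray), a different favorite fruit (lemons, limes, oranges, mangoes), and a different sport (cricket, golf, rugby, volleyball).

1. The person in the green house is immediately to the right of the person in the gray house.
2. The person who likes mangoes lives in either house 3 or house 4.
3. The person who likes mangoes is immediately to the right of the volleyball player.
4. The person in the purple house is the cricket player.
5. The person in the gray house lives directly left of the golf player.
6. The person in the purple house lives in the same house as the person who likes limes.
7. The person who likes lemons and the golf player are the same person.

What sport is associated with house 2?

The person who likes mangoes is narrowed to house 3 or 4; consider each.
Placing it in house 4 leads to a contradiction, so it's in house 3.
The volleyball player is in house 2 (clue 3).
From clue 7, the person who likes lemons must be in house 4.
Clue 7 places the golf player in house 4.
The only favorite fruit still possible for house 1 is limes.
House 2 favorite fruit: only oranges fits.
Clue 4: the person in the purple house is in house 1.
Clue 4: the cricket player is in house 1.
Clue 5 places the person in the gray house in house 3.
That leaves red as the color for house 2.
The only color still possible for house 4 is green.
House 3 sport: only rugby fits.
So: house 1 = purple/limes/cricket, house 2 = red/oranges/volleyball, house 3 = gray/mangoes/rugby, house 4 = green/lemons/golf.

volleyball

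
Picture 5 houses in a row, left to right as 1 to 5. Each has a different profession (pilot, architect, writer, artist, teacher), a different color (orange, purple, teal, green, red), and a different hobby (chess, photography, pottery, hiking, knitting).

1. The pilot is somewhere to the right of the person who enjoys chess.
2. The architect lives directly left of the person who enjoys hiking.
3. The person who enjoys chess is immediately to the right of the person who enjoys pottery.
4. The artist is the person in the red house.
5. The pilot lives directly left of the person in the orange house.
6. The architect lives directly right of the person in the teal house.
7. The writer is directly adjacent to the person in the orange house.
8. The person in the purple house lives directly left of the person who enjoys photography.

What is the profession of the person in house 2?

teacher

The pilot is narrowed to house 3 or 4; consider each.
Placing it in house 4 leads to a contradiction, so it's in house 3.
From clue 1, the person who enjoys chess must be in house 2.
Clue 3 places the person who enjoys pottery in house 1.
Clue 5 places the person in the orange house in house 4.
That leaves writer as the profession for house 5.
So house 5 gets green for color.
The architect is narrowed to house 2 or 4; consider each.
Placing it in house 2 leads to a contradiction, so it's in house 4.
By clue 2, the person who enjoys hiking is in house 5.
The person in the teal house is in house 3 (clue 6).
That leaves red as the color for house 1.
That leaves purple as the color for house 2.
By clue 4, the artist is in house 1.
By clue 8, the person who enjoys photography is in house 3.
So house 2 gets teacher for profession.
House 4 hobby: only knitting fits.
So: house 1 = artist/red/pottery, house 2 = teacher/purple/chess, house 3 = pilot/teal/photography, house 4 = architect/orange/knitting, house 5 = writer/green/hiking.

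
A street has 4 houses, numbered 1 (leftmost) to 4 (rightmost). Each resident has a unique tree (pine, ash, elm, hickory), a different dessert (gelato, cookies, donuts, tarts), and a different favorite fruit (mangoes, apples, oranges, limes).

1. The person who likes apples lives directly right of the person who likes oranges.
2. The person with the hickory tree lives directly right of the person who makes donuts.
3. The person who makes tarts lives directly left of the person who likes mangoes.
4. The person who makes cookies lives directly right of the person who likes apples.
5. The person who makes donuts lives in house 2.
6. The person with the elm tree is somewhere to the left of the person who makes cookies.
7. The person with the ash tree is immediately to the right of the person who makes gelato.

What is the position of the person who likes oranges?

2

From clue 5, the person who makes donuts must be in house 2.
House 4 dessert: only cookies fits.
By clue 2, the person with the hickory tree is in house 3.
The person who likes apples is in house 3 (clue 4).
From clue 1, the person who likes oranges must be in house 2.
The only favorite fruit still possible for house 1 is limes.
So house 4 gets mangoes for favorite fruit.
From clue 3, the person who makes tarts must be in house 3.
That leaves gelato as the dessert for house 1.
From clue 7, the person with the ash tree must be in house 2.
So house 1 gets elm for tree.
So house 4 gets pine for tree.
So: house 1 = elm/gelato/limes, house 2 = ash/donuts/oranges, house 3 = hickory/tarts/apples, house 4 = pine/cookies/mangoes.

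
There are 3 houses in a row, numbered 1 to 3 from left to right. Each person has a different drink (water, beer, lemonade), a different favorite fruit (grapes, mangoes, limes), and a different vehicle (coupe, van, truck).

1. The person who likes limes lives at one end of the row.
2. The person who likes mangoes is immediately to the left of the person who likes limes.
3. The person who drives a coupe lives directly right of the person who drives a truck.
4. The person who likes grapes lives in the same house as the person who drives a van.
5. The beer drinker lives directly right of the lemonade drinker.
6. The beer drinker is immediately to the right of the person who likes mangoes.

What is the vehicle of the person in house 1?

van

The person who likes mangoes is in house 2 (clue 2).
Clue 2 places the person who likes limes in house 3.
From clue 6, the beer drinker must be in house 3.
House 1's favorite fruit must be grapes (nothing else left).
The person who drives a van is in house 1 (clue 4).
Clue 5: the lemonade drinker is in house 2.
The only drink still possible for house 1 is water.
House 2's vehicle must be truck (nothing else left).
House 3's vehicle must be coupe (nothing else left).
So: house 1 = water/grapes/van, house 2 = lemonade/mangoes/truck, house 3 = beer/limes/coupe.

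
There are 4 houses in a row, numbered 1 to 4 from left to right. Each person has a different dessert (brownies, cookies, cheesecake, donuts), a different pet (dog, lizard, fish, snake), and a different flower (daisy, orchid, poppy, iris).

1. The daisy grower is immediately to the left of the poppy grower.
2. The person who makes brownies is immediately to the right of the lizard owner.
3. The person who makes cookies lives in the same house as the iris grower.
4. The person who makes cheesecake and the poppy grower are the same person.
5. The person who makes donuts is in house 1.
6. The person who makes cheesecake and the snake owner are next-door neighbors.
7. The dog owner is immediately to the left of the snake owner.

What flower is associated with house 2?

daisy

By clue 5, the person who makes donuts is in house 1.
The person who makes brownies is narrowed to house 2 or 3 or 4; consider each.
Placing it in house 3 and house 4 leads to a contradiction, so it's in house 2.
Clue 2 places the lizard owner in house 1.
So house 1 gets orchid for flower.
House 2 flower: only daisy fits.
Clue 1: the poppy grower is in house 3.
From clue 4, the person who makes cheesecake must be in house 3.
Clue 6: the snake owner is in house 4.
Clue 7: the dog owner is in house 3.
So house 4 gets cookies for dessert.
That leaves fish as the pet for house 2.
That leaves iris as the flower for house 4.
So: house 1 = donuts/lizard/orchid, house 2 = brownies/fish/daisy, house 3 = cheesecake/dog/poppy, house 4 = cookies/snake/iris.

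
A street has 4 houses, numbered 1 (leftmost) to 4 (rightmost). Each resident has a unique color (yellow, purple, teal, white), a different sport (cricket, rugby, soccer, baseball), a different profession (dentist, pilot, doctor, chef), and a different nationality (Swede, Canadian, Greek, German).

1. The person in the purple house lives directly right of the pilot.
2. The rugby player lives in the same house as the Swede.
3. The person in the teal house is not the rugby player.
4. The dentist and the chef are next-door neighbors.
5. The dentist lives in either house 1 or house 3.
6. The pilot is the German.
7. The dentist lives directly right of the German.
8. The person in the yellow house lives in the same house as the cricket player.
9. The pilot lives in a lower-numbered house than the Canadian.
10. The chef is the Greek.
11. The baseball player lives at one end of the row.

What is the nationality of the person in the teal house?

By clue 7, the dentist is in house 3.
Clue 7 places the German in house 2.
Clue 6: the pilot is in house 2.
From clue 10, the chef must be in house 4.
Clue 10 places the Greek in house 4.
The only profession still possible for house 1 is doctor.
House 1's nationality must be Swede (nothing else left).
The only nationality still possible for house 3 is Canadian.
From clue 1, the person in the purple house must be in house 3.
Clue 2 places the rugby player in house 1.
So house 4 gets baseball for sport.
From clue 8, the person in the yellow house must be in house 2.
The cricket player is in house 2 (clue 8).
That leaves white as the color for house 1.
That leaves teal as the color for house 4.
House 3's sport must be soccer (nothing else left).
So: house 1 = white/rugby/doctor/Swede, house 2 = yellow/cricket/pilot/German, house 3 = purple/soccer/dentist/Canadian, house 4 = teal/baseball/chef/Greek.

Greek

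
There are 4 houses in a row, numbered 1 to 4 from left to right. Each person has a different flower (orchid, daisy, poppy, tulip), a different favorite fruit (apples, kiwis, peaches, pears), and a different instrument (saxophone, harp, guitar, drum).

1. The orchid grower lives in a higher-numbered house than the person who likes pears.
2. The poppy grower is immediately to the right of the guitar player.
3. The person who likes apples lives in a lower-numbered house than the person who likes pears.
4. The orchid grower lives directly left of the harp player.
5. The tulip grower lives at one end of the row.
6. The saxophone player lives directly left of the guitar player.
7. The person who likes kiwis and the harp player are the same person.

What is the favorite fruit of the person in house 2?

pears

Clue 1 places the orchid grower in house 3.
From clue 1, the person who likes pears must be in house 2.
From clue 3, the person who likes apples must be in house 1.
The harp player is in house 4 (clue 4).
The person who likes kiwis is in house 4 (clue 7).
House 1 flower: only tulip fits.
House 2 flower: only daisy fits.
House 4's flower must be poppy (nothing else left).
House 3 favorite fruit: only peaches fits.
Clue 2 places the guitar player in house 3.
From clue 6, the saxophone player must be in house 2.
The only instrument still possible for house 1 is drum.
So: house 1 = tulip/apples/drum, house 2 = daisy/pears/saxophone, house 3 = orchid/peaches/guitar, house 4 = poppy/kiwis/harp.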